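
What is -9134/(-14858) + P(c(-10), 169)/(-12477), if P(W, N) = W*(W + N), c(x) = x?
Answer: 22931523/30897211 ≈ 0.74219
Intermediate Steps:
P(W, N) = W*(N + W)
-9134/(-14858) + P(c(-10), 169)/(-12477) = -9134/(-14858) - 10*(169 - 10)/(-12477) = -9134*(-1/14858) - 10*159*(-1/12477) = 4567/7429 - 1590*(-1/12477) = 4567/7429 + 530/4159 = 22931523/30897211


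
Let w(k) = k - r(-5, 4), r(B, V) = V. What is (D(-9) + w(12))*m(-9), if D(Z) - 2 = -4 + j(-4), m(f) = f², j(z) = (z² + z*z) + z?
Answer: 2754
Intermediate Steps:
j(z) = z + 2*z² (j(z) = (z² + z²) + z = 2*z² + z = z + 2*z²)
D(Z) = 26 (D(Z) = 2 + (-4 - 4*(1 + 2*(-4))) = 2 + (-4 - 4*(1 - 8)) = 2 + (-4 - 4*(-7)) = 2 + (-4 + 28) = 2 + 24 = 26)
w(k) = -4 + k (w(k) = k - 1*4 = k - 4 = -4 + k)
(D(-9) + w(12))*m(-9) = (26 + (-4 + 12))*(-9)² = (26 + 8)*81 = 34*81 = 2754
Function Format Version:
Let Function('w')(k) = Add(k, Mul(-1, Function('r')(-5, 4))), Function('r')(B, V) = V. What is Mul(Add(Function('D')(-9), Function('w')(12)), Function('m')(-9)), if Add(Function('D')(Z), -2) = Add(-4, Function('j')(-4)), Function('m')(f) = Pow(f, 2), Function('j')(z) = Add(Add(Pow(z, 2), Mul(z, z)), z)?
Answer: 2754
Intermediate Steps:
Function('j')(z) = Add(z, Mul(2, Pow(z, 2))) (Function('j')(z) = Add(Add(Pow(z, 2), Pow(z, 2)), z) = Add(Mul(2, Pow(z, 2)), z) = Add(z, Mul(2, Pow(z, 2))))
Function('D')(Z) = 26 (Function('D')(Z) = Add(2, Add(-4, Mul(-4, Add(1, Mul(2, -4))))) = Add(2, Add(-4, Mul(-4, Add(1, -8)))) = Add(2, Add(-4, Mul(-4, -7))) = Add(2, Add(-4, 28)) = Add(2, 24) = 26)
Function('w')(k) = Add(-4, k) (Function('w')(k) = Add(k, Mul(-1, 4)) = Add(k, -4) = Add(-4, k))
Mul(Add(Function('D')(-9), Function('w')(12)), Function('m')(-9)) = Mul(Add(26, Add(-4, 12)), Pow(-9, 2)) = Mul(Add(26, 8), 81) = Mul(34, 81) = 2754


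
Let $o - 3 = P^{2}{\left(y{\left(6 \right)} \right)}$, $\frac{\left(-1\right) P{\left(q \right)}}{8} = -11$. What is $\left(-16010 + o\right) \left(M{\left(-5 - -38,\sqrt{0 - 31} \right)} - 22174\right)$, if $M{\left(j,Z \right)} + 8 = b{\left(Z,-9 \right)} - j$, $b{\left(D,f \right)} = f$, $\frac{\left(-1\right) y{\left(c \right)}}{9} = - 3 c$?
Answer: $183636912$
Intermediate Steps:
$y{\left(c \right)} = 27 c$ ($y{\left(c \right)} = - 9 \left(- 3 c\right) = 27 c$)
$P{\left(q \right)} = 88$ ($P{\left(q \right)} = \left(-8\right) \left(-11\right) = 88$)
$o = 7747$ ($o = 3 + 88^{2} = 3 + 7744 = 7747$)
$M{\left(j,Z \right)} = -17 - j$ ($M{\left(j,Z \right)} = -8 - \left(9 + j\right) = -17 - j$)
$\left(-16010 + o\right) \left(M{\left(-5 - -38,\sqrt{0 - 31} \right)} - 22174\right) = \left(-16010 + 7747\right) \left(\left(-17 - \left(-5 - -38\right)\right) - 22174\right) = - 8263 \left(\left(-17 - \left(-5 + 38\right)\right) - 22174\right) = - 8263 \left(\left(-17 - 33\right) - 22174\right) = - 8263 \left(-50 - 22174\right) = \left(-8263\right) \left(-22224\right) = 183636912$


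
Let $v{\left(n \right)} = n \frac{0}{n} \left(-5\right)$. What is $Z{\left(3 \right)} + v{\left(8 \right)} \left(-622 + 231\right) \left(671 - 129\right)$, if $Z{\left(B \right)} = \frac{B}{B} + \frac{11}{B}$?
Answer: $\frac{14}{3} \approx 4.6667$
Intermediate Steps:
$Z{\left(B \right)} = 1 + \frac{11}{B}$
$v{\left(n \right)} = 0$ ($v{\left(n \right)} = n 0 \left(-5\right) = 0 \left(-5\right) = 0$)
$Z{\left(3 \right)} + v{\left(8 \right)} \left(-622 + 231\right) \left(671 - 129\right) = \frac{11 + 3}{3} + 0 \left(-622 + 231\right) \left(671 - 129\right) = \frac{1}{3} \cdot 14 + 0 \left(\left(-391\right) 542\right) = \frac{14}{3} + 0 \left(-211922\right) = \frac{14}{3} + 0 = \frac{14}{3}$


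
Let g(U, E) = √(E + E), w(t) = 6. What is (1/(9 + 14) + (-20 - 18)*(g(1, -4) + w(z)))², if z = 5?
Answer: 21378041/529 + 796936*I*√2/23 ≈ 40412.0 + 49002.0*I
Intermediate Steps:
g(U, E) = √2*√E (g(U, E) = √(2*E) = √2*√E)
(1/(9 + 14) + (-20 - 18)*(g(1, -4) + w(z)))² = (1/(9 + 14) + (-20 - 18)*(√2*√(-4) + 6))² = (1/23 - 38*(√2*(2*I) + 6))² = (1/23 - 38*(2*I*√2 + 6))² = (1/23 - 38*(6 + 2*I*√2))² = (1/23 + (-228 - 76*I*√2))² = (-5243/23 - 76*I*√2)²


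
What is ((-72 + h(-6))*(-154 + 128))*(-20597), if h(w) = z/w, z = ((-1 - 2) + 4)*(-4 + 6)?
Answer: -116208274/3 ≈ -3.8736e+7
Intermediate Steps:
z = 2 (z = (-3 + 4)*2 = 1*2 = 2)
h(w) = 2/w
((-72 + h(-6))*(-154 + 128))*(-20597) = ((-72 + 2/(-6))*(-154 + 128))*(-20597) = ((-72 + 2*(-⅙))*(-26))*(-20597) = ((-72 - ⅓)*(-26))*(-20597) = -217/3*(-26)*(-20597) = (5642/3)*(-20597) = -116208274/3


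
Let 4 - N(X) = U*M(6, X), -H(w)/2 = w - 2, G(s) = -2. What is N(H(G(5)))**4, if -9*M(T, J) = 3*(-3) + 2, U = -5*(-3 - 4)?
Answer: 1908029761/6561 ≈ 2.9081e+5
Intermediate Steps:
U = 35 (U = -5*(-7) = 35)
M(T, J) = 7/9 (M(T, J) = -(3*(-3) + 2)/9 = -(-9 + 2)/9 = -1/9*(-7) = 7/9)
H(w) = 4 - 2*w (H(w) = -2*(w - 2) = -2*(-2 + w) = 4 - 2*w)
N(X) = -209/9 (N(X) = 4 - 35*7/9 = 4 - 1*245/9 = 4 - 245/9 = -209/9)
N(H(G(5)))**4 = (-209/9)**4 = 1908029761/6561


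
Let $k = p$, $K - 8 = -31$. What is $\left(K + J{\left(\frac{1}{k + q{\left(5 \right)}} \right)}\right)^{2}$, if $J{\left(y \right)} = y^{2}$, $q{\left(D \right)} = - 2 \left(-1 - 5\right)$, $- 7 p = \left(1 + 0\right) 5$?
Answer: $\frac{20590528036}{38950081} \approx 528.64$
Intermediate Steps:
$p = - \frac{5}{7}$ ($p = - \frac{\left(1 + 0\right) 5}{7} = - \frac{1 \cdot 5}{7} = \left(- \frac{1}{7}\right) 5 = - \frac{5}{7} \approx -0.71429$)
$K = -23$ ($K = 8 - 31 = -23$)
$k = - \frac{5}{7} \approx -0.71429$
$q{\left(D \right)} = 12$ ($q{\left(D \right)} = \left(-2\right) \left(-6\right) = 12$)
$\left(K + J{\left(\frac{1}{k + q{\left(5 \right)}} \right)}\right)^{2} = \left(-23 + \left(\frac{1}{- \frac{5}{7} + 12}\right)^{2}\right)^{2} = \left(-23 + \left(\frac{1}{\frac{79}{7}}\right)^{2}\right)^{2} = \left(-23 + \left(\frac{7}{79}\right)^{2}\right)^{2} = \left(-23 + \frac{49}{6241}\right)^{2} = \left(- \frac{143494}{6241}\right)^{2} = \frac{20590528036}{38950081}$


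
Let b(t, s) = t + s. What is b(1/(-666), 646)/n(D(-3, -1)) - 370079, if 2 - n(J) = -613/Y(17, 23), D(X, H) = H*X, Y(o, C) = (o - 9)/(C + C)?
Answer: -1738493722379/4697631 ≈ -3.7008e+5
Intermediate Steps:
Y(o, C) = (-9 + o)/(2*C) (Y(o, C) = (-9 + o)/((2*C)) = (-9 + o)*(1/(2*C)) = (-9 + o)/(2*C))
b(t, s) = s + t
n(J) = 14107/4 (n(J) = 2 - (-613)/((1/2)*(-9 + 17)/23) = 2 - (-613)/((1/2)*(1/23)*8) = 2 - (-613)/4/23 = 2 - (-613)*23/4 = 2 - 1*(-14099/4) = 2 + 14099/4 = 14107/4)
b(1/(-666), 646)/n(D(-3, -1)) - 370079 = (646 + 1/(-666))/(14107/4) - 370079 = (646 - 1/666)*(4/14107) - 370079 = (430235/666)*(4/14107) - 370079 = 860470/4697631 - 370079 = -1738493722379/4697631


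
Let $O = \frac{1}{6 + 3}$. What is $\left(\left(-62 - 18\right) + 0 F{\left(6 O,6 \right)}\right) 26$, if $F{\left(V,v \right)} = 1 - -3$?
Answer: $-2080$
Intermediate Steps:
$O = \frac{1}{9} \approx 0.11111$
$F{\left(V,v \right)} = 4$ ($F{\left(V,v \right)} = 1 + 3 = 4$)
$\left(\left(-62 - 18\right) + 0 F{\left(6 O,6 \right)}\right) 26 = \left(\left(-62 - 18\right) + 0 \cdot 4\right) 26 = \left(-80 + 0\right) 26 = \left(-80\right) 26 = -2080$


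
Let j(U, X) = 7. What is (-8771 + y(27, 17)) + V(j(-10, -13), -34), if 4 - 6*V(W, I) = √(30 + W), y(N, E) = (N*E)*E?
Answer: -2902/3 - √37/6 ≈ -968.35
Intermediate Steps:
y(N, E) = N*E² (y(N, E) = (E*N)*E = N*E²)
V(W, I) = ⅔ - √(30 + W)/6
(-8771 + y(27, 17)) + V(j(-10, -13), -34) = (-8771 + 27*17²) + (⅔ - √(30 + 7)/6) = (-8771 + 27*289) + (⅔ - √37/6) = (-8771 + 7803) + (⅔ - √37/6) = -968 + (⅔ - √37/6) = -2902/3 - √37/6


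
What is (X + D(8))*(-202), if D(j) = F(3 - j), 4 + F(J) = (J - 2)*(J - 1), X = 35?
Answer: -14746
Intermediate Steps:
F(J) = -4 + (-1 + J)*(-2 + J) (F(J) = -4 + (J - 2)*(J - 1) = -4 + (-2 + J)*(-1 + J) = -4 + (-1 + J)*(-2 + J))
D(j) = -11 + (3 - j)**2 + 3*j (D(j) = -2 + (3 - j)**2 - 3*(3 - j) = -2 + (3 - j)**2 + (-9 + 3*j) = -11 + (3 - j)**2 + 3*j)
(X + D(8))*(-202) = (35 + (-2 + 8**2 - 3*8))*(-202) = (35 + (-2 + 64 - 24))*(-202) = (35 + 38)*(-202) = 73*(-202) = -14746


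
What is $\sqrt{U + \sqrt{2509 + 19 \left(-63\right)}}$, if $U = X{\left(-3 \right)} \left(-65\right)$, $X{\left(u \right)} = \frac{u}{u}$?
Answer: $\sqrt{-65 + 4 \sqrt{82}} \approx 5.3646 i$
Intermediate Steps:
$X{\left(u \right)} = 1$
$U = -65$ ($U = 1 \left(-65\right) = -65$)
$\sqrt{U + \sqrt{2509 + 19 \left(-63\right)}} = \sqrt{-65 + \sqrt{2509 + 19 \left(-63\right)}} = \sqrt{-65 + \sqrt{2509 - 1197}} = \sqrt{-65 + \sqrt{1312}} = \sqrt{-65 + 4 \sqrt{82}}$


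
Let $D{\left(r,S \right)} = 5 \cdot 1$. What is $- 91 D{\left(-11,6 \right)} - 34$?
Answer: $-489$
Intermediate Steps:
$D{\left(r,S \right)} = 5$
$- 91 D{\left(-11,6 \right)} - 34 = \left(-91\right) 5 - 34 = -455 - 34 = -489$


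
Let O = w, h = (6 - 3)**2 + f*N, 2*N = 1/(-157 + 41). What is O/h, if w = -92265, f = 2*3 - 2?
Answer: -5351370/521 ≈ -10271.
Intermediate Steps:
f = 4 (f = 6 - 2 = 4)
N = -1/232 (N = 1/(2*(-157 + 41)) = (1/2)/(-116) = (1/2)*(-1/116) = -1/232 ≈ -0.0043103)
h = 521/58 (h = (6 - 3)**2 + 4*(-1/232) = 3**2 - 1/58 = 9 - 1/58 = 521/58 ≈ 8.9828)
O = -92265
O/h = -92265/521/58 = -92265*58/521 = -5351370/521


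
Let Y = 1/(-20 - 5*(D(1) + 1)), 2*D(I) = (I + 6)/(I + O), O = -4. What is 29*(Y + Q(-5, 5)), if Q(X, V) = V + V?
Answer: 33176/115 ≈ 288.49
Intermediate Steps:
Q(X, V) = 2*V
D(I) = (6 + I)/(2*(-4 + I)) (D(I) = ((I + 6)/(I - 4))/2 = ((6 + I)/(-4 + I))/2 = (6 + I)/(2*(-4 + I)))
Y = -6/115 (Y = 1/(-20 - 5*((6 + 1)/(2*(-4 + 1)) + 1)) = 1/(-20 - 5*((½)*7/(-3) + 1)) = 1/(-20 - 5*((½)*(-⅓)*7 + 1)) = 1/(-20 - 5*(-7/6 + 1)) = 1/(-20 - 5*(-1)/6) = 1/(-20 - 1*(-⅚)) = 1/(-20 + ⅚) = 1/(-115/6) = 1*(-6/115) = -6/115 ≈ -0.052174)
29*(Y + Q(-5, 5)) = 29*(-6/115 + 2*5) = 29*(-6/115 + 10) = 29*(1144/115) = 33176/115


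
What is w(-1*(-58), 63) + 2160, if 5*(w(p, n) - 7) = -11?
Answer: 10824/5 ≈ 2164.8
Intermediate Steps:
w(p, n) = 24/5 (w(p, n) = 7 + (⅕)*(-11) = 7 - 11/5 = 24/5)
w(-1*(-58), 63) + 2160 = 24/5 + 2160 = 10824/5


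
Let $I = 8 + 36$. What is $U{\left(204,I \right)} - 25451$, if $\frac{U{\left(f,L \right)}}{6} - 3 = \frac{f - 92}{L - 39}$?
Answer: $- \frac{126493}{5} \approx -25299.0$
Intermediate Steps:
$I = 44$
$U{\left(f,L \right)} = 18 + \frac{6 \left(-92 + f\right)}{-39 + L}$ ($U{\left(f,L \right)} = 18 + 6 \frac{f - 92}{L - 39} = 18 + 6 \frac{-92 + f}{-39 + L} = 18 + \frac{6 \left(-92 + f\right)}{-39 + L}$)
$U{\left(204,I \right)} - 25451 = \frac{6 \left(-209 + 204 + 3 \cdot 44\right)}{-39 + 44} - 25451 = \frac{6 \left(-209 + 204 + 132\right)}{5} - 25451 = 6 \cdot \frac{1}{5} \cdot 127 - 25451 = \frac{762}{5} - 25451 = - \frac{126493}{5}$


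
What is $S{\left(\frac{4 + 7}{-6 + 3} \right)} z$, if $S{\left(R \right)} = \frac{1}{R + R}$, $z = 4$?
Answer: $- \frac{6}{11} \approx -0.54545$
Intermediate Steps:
$S{\left(R \right)} = \frac{1}{2 R}$
$S{\left(\frac{4 + 7}{-6 + 3} \right)} z = \frac{1}{2 \frac{4 + 7}{-6 + 3}} \cdot 4 = \frac{1}{2 \frac{11}{-3}} \cdot 4 = \frac{1}{2 \cdot 11 \left(- \frac{1}{3}\right)} 4 = \frac{1}{2 \left(- \frac{11}{3}\right)} 4 = \frac{1}{2} \left(- \frac{3}{11}\right) 4 = \left(- \frac{3}{22}\right) 4 = - \frac{6}{11}$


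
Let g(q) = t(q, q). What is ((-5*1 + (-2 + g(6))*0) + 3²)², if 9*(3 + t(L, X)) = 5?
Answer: 16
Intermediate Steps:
t(L, X) = -22/9 (t(L, X) = -3 + (⅑)*5 = -3 + 5/9 = -22/9)
g(q) = -22/9
((-5*1 + (-2 + g(6))*0) + 3²)² = ((-5*1 + (-2 - 22/9)*0) + 3²)² = ((-5 - 40/9*0) + 9)² = ((-5 + 0) + 9)² = (-5 + 9)² = 4² = 16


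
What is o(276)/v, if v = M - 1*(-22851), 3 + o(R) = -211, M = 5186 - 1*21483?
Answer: -107/3277 ≈ -0.032652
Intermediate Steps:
M = -16297 (M = 5186 - 21483 = -16297)
o(R) = -214 (o(R) = -3 - 211 = -214)
v = 6554 (v = -16297 - 1*(-22851) = -16297 + 22851 = 6554)
o(276)/v = -214/6554 = -214*1/6554 = -107/3277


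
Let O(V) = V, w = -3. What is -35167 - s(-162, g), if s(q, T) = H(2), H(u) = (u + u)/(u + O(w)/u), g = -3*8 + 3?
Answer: -35175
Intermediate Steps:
g = -21 (g = -24 + 3 = -21)
H(u) = 2*u/(u - 3/u) (H(u) = (u + u)/(u - 3/u) = (2*u)/(u - 3/u) = 2*u/(u - 3/u))
s(q, T) = 8 (s(q, T) = 2*2**2/(-3 + 2**2) = 2*4/(-3 + 4) = 2*4/1 = 2*4*1 = 8)
-35167 - s(-162, g) = -35167 - 1*8 = -35167 - 8 = -35175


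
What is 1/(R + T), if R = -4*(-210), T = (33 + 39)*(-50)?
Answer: -1/2760 ≈ -0.00036232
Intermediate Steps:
T = -3600 (T = 72*(-50) = -3600)
R = 840
1/(R + T) = 1/(840 - 3600) = 1/(-2760) = -1/2760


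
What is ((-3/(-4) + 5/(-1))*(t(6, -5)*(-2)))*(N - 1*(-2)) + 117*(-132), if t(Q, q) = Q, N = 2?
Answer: -15240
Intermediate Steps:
((-3/(-4) + 5/(-1))*(t(6, -5)*(-2)))*(N - 1*(-2)) + 117*(-132) = ((-3/(-4) + 5/(-1))*(6*(-2)))*(2 - 1*(-2)) + 117*(-132) = ((-3*(-¼) + 5*(-1))*(-12))*(2 + 2) - 15444 = ((¾ - 5)*(-12))*4 - 15444 = -17/4*(-12)*4 - 15444 = 51*4 - 15444 = 204 - 15444 = -15240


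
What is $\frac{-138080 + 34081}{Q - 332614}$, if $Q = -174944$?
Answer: $\frac{103999}{507558} \approx 0.2049$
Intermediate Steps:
$\frac{-138080 + 34081}{Q - 332614} = \frac{-138080 + 34081}{-174944 - 332614} = - \frac{103999}{-507558} = \left(-103999\right) \left(- \frac{1}{507558}\right) = \frac{103999}{507558}$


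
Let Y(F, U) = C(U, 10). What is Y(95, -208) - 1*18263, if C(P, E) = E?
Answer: -18253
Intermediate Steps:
Y(F, U) = 10
Y(95, -208) - 1*18263 = 10 - 1*18263 = 10 - 18263 = -18253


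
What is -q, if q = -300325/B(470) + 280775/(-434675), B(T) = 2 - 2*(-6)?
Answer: 5221908009/243418 ≈ 21452.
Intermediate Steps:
B(T) = 14 (B(T) = 2 + 12 = 14)
q = -5221908009/243418 (q = -300325/14 + 280775/(-434675) = -300325*1/14 + 280775*(-1/434675) = -300325/14 - 11231/17387 = -5221908009/243418 ≈ -21452.)
-q = -1*(-5221908009/243418) = 5221908009/243418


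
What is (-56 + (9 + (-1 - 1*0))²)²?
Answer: 64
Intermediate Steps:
(-56 + (9 + (-1 - 1*0))²)² = (-56 + (9 + (-1 + 0))²)² = (-56 + (9 - 1)²)² = (-56 + 8²)² = (-56 + 64)² = 8² = 64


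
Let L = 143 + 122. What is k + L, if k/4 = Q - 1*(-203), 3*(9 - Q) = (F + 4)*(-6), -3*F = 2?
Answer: 3419/3 ≈ 1139.7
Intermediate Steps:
F = -2/3 (F = -1/3*2 = -2/3 ≈ -0.66667)
Q = 47/3 (Q = 9 - (-2/3 + 4)*(-6)/3 = 9 - 10*(-6)/9 = 9 - 1/3*(-20) = 9 + 20/3 = 47/3 ≈ 15.667)
k = 2624/3 (k = 4*(47/3 - 1*(-203)) = 4*(47/3 + 203) = 4*(656/3) = 2624/3 ≈ 874.67)
L = 265
k + L = 2624/3 + 265 = 3419/3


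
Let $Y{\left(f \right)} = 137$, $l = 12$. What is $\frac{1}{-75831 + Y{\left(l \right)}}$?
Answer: $- \frac{1}{75694} \approx -1.3211 \cdot 10^{-5}$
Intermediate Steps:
$\frac{1}{-75831 + Y{\left(l \right)}} = \frac{1}{-75831 + 137} = \frac{1}{-75694} = - \frac{1}{75694}$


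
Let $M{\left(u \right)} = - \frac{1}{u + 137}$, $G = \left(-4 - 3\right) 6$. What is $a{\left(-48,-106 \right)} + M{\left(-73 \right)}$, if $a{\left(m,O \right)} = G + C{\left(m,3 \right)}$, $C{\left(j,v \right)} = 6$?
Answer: $- \frac{2305}{64} \approx -36.016$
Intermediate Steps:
$G = -42$ ($G = \left(-7\right) 6 = -42$)
$M{\left(u \right)} = - \frac{1}{137 + u}$
$a{\left(m,O \right)} = -36$ ($a{\left(m,O \right)} = -42 + 6 = -36$)
$a{\left(-48,-106 \right)} + M{\left(-73 \right)} = -36 - \frac{1}{137 - 73} = -36 - \frac{1}{64} = - \frac{2305}{64}$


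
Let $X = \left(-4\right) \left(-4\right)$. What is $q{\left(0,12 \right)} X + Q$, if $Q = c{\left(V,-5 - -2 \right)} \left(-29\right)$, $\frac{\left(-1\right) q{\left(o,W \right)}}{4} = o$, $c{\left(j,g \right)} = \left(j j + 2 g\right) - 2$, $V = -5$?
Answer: $-493$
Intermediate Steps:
$X = 16$
$c{\left(j,g \right)} = -2 + j^{2} + 2 g$ ($c{\left(j,g \right)} = \left(j^{2} + 2 g\right) - 2 = -2 + j^{2} + 2 g$)
$q{\left(o,W \right)} = - 4 o$
$Q = -493$ ($Q = \left(-2 + \left(-5\right)^{2} + 2 \left(-5 - -2\right)\right) \left(-29\right) = \left(-2 + 25 + 2 \left(-5 + 2\right)\right) \left(-29\right) = \left(-2 + 25 + 2 \left(-3\right)\right) \left(-29\right) = \left(-2 + 25 - 6\right) \left(-29\right) = 17 \left(-29\right) = -493$)
$q{\left(0,12 \right)} X + Q = \left(-4\right) 0 \cdot 16 - 493 = 0 \cdot 16 - 493 = 0 - 493 = -493$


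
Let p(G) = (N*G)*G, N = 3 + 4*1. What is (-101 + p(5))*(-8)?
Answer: -592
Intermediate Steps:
N = 7 (N = 3 + 4 = 7)
p(G) = 7*G² (p(G) = (7*G)*G = 7*G²)
(-101 + p(5))*(-8) = (-101 + 7*5²)*(-8) = (-101 + 7*25)*(-8) = (-101 + 175)*(-8) = 74*(-8) = -592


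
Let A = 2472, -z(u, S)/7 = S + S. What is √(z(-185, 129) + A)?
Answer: 3*√74 ≈ 25.807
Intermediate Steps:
z(u, S) = -14*S (z(u, S) = -7*(S + S) = -14*S)
√(z(-185, 129) + A) = √(-14*129 + 2472) = √(-1806 + 2472) = √666 = 3*√74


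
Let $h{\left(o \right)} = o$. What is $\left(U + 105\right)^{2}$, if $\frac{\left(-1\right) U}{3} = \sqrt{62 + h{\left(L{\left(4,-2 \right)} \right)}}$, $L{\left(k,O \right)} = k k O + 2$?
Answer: $11313 - 2520 \sqrt{2} \approx 7749.2$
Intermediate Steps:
$L{\left(k,O \right)} = 2 + O k^{2}$ ($L{\left(k,O \right)} = k^{2} O + 2 = O k^{2} + 2 = 2 + O k^{2}$)
$U = - 12 \sqrt{2}$ ($U = - 3 \sqrt{62 + \left(2 - 2 \cdot 4^{2}\right)} = - 3 \sqrt{62 + \left(2 - 32\right)} = - 3 \sqrt{62 - 30} = - 3 \sqrt{32} = - 3 \cdot 4 \sqrt{2} = - 12 \sqrt{2} \approx -16.971$)
$\left(U + 105\right)^{2} = \left(- 12 \sqrt{2} + 105\right)^{2} = \left(105 - 12 \sqrt{2}\right)^{2}$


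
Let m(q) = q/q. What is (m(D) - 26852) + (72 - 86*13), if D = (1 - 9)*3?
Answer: -27897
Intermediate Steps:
D = -24 (D = -8*3 = -24)
m(q) = 1
(m(D) - 26852) + (72 - 86*13) = (1 - 26852) + (72 - 86*13) = -26851 + (72 - 43*26) = -26851 + (72 - 1118) = -26851 - 1046 = -27897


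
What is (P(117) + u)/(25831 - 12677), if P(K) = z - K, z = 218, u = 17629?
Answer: 8865/6577 ≈ 1.3479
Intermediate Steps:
P(K) = 218 - K
(P(117) + u)/(25831 - 12677) = ((218 - 1*117) + 17629)/(25831 - 12677) = ((218 - 117) + 17629)/13154 = (101 + 17629)*(1/13154) = 17730*(1/13154) = 8865/6577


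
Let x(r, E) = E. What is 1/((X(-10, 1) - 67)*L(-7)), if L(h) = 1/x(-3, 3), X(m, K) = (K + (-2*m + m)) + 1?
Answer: -3/55 ≈ -0.054545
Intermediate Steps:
X(m, K) = 1 + K - m (X(m, K) = (K - m) + 1 = 1 + K - m)
L(h) = ⅓ (L(h) = 1/3 = ⅓)
1/((X(-10, 1) - 67)*L(-7)) = 1/(((1 + 1 - 1*(-10)) - 67)*(⅓)) = 1/(((1 + 1 + 10) - 67)*(⅓)) = 1/((12 - 67)*(⅓)) = 1/(-55*⅓) = 1/(-55/3) = -3/55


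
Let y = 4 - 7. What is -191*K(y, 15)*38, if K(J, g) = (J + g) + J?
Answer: -65322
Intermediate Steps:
y = -3
K(J, g) = g + 2*J
-191*K(y, 15)*38 = -191*(15 + 2*(-3))*38 = -191*(15 - 6)*38 = -191*9*38 = -1719*38 = -65322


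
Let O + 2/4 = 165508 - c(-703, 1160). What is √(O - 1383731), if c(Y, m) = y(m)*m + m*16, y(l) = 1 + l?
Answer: I*√10334174/2 ≈ 1607.3*I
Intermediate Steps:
c(Y, m) = 16*m + m*(1 + m) (c(Y, m) = (1 + m)*m + m*16 = m*(1 + m) + 16*m = 16*m + m*(1 + m))
O = -2399625/2 (O = -½ + (165508 - 1160*(17 + 1160)) = -½ + (165508 - 1160*1177) = -½ + (165508 - 1*1365320) = -½ + (165508 - 1365320) = -½ - 1199812 = -2399625/2 ≈ -1.1998e+6)
√(O - 1383731) = √(-2399625/2 - 1383731) = √(-5167087/2) = I*√10334174/2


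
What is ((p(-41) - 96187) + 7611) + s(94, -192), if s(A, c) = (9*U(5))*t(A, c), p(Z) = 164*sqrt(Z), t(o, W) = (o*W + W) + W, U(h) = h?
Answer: -918016 + 164*I*sqrt(41) ≈ -9.1802e+5 + 1050.1*I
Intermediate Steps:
t(o, W) = 2*W + W*o (t(o, W) = (W*o + W) + W = (W + W*o) + W = 2*W + W*o)
s(A, c) = 45*c*(2 + A) (s(A, c) = (9*5)*(c*(2 + A)) = 45*(c*(2 + A)) = 45*c*(2 + A))
((p(-41) - 96187) + 7611) + s(94, -192) = ((164*sqrt(-41) - 96187) + 7611) + 45*(-192)*(2 + 94) = ((164*(I*sqrt(41)) - 96187) + 7611) + 45*(-192)*96 = ((164*I*sqrt(41) - 96187) + 7611) - 829440 = ((-96187 + 164*I*sqrt(41)) + 7611) - 829440 = (-88576 + 164*I*sqrt(41)) - 829440 = -918016 + 164*I*sqrt(41)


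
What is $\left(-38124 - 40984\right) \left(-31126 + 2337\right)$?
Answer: $2277440212$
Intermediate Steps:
$\left(-38124 - 40984\right) \left(-31126 + 2337\right) = \left(-79108\right) \left(-28789\right) = 2277440212$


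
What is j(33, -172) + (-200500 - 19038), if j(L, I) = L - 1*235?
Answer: -219740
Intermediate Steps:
j(L, I) = -235 + L (j(L, I) = L - 235 = -235 + L)
j(33, -172) + (-200500 - 19038) = (-235 + 33) + (-200500 - 19038) = -202 - 219538 = -219740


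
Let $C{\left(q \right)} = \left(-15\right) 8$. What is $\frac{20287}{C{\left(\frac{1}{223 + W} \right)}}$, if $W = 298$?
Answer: $- \frac{20287}{120} \approx -169.06$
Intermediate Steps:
$C{\left(q \right)} = -120$
$\frac{20287}{C{\left(\frac{1}{223 + W} \right)}} = \frac{20287}{-120} = 20287 \left(- \frac{1}{120}\right) = - \frac{20287}{120}$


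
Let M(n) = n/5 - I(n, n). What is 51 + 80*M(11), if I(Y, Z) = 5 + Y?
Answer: -1053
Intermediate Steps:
M(n) = -5 - 4*n/5 (M(n) = n/5 - (5 + n) = n*(⅕) + (-5 - n) = n/5 + (-5 - n) = -5 - 4*n/5)
51 + 80*M(11) = 51 + 80*(-5 - ⅘*11) = 51 + 80*(-5 - 44/5) = 51 + 80*(-69/5) = 51 - 1104 = -1053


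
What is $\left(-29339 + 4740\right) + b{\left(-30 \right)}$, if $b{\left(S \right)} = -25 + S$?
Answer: $-24654$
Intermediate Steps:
$\left(-29339 + 4740\right) + b{\left(-30 \right)} = \left(-29339 + 4740\right) - 55 = -24599 - 55 = -24654$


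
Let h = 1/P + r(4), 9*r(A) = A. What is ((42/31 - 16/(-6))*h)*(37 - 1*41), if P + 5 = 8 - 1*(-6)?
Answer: -7480/837 ≈ -8.9367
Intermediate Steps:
r(A) = A/9
P = 9 (P = -5 + (8 - 1*(-6)) = -5 + (8 + 6) = -5 + 14 = 9)
h = 5/9 (h = 1/9 + (1/9)*4 = 1/9 + 4/9 = 5/9 ≈ 0.55556)
((42/31 - 16/(-6))*h)*(37 - 1*41) = ((42/31 - 16/(-6))*(5/9))*(37 - 1*41) = ((42*(1/31) - 16*(-1/6))*(5/9))*(37 - 41) = ((42/31 + 8/3)*(5/9))*(-4) = ((374/93)*(5/9))*(-4) = (1870/837)*(-4) = -7480/837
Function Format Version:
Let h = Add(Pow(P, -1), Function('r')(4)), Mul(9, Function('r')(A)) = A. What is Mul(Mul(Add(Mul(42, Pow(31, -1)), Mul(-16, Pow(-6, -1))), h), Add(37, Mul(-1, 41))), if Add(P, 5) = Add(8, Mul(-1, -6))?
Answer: Rational(-7480, 837) ≈ -8.9367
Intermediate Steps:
Function('r')(A) = Mul(Rational(1, 9), A)
P = 9 (P = Add(-5, Add(8, Mul(-1, -6))) = Add(-5, Add(8, 6)) = Add(-5, 14) = 9)
h = Rational(5, 9) (h = Add(Pow(9, -1), Mul(Rational(1, 9), 4)) = Add(Rational(1, 9), Rational(4, 9)) = Rational(5, 9) ≈ 0.55556)
Mul(Mul(Add(Mul(42, Pow(31, -1)), Mul(-16, Pow(-6, -1))), h), Add(37, Mul(-1, 41))) = Mul(Mul(Add(Mul(42, Pow(31, -1)), Mul(-16, Pow(-6, -1))), Rational(5, 9)), Add(37, Mul(-1, 41))) = Mul(Mul(Add(Mul(42, Rational(1, 31)), Mul(-16, Rational(-1, 6))), Rational(5, 9)), Add(37, -41)) = Mul(Mul(Add(Rational(42, 31), Rational(8, 3)), Rational(5, 9)), -4) = Mul(Mul(Rational(374, 93), Rational(5, 9)), -4) = Mul(Rational(1870, 837), -4) = Rational(-7480, 837)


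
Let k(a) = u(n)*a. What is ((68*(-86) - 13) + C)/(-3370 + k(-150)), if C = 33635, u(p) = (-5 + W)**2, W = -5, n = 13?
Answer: -13887/9185 ≈ -1.5119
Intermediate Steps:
u(p) = 100 (u(p) = (-5 - 5)**2 = (-10)**2 = 100)
k(a) = 100*a
((68*(-86) - 13) + C)/(-3370 + k(-150)) = ((68*(-86) - 13) + 33635)/(-3370 + 100*(-150)) = ((-5848 - 13) + 33635)/(-3370 - 15000) = (-5861 + 33635)/(-18370) = 27774*(-1/18370) = -13887/9185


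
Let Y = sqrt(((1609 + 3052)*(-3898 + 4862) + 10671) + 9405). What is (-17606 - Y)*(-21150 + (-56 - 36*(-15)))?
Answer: 363845596 + 330656*sqrt(17630) ≈ 4.0775e+8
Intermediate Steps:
Y = 16*sqrt(17630) (Y = sqrt((4661*964 + 10671) + 9405) = sqrt((4493204 + 10671) + 9405) = sqrt(4503875 + 9405) = sqrt(4513280) = 16*sqrt(17630) ≈ 2124.4)
(-17606 - Y)*(-21150 + (-56 - 36*(-15))) = (-17606 - 16*sqrt(17630))*(-21150 + (-56 - 36*(-15))) = (-17606 - 16*sqrt(17630))*(-21150 + (-56 + 540)) = (-17606 - 16*sqrt(17630))*(-21150 + 484) = (-17606 - 16*sqrt(17630))*(-20666) = 363845596 + 330656*sqrt(17630)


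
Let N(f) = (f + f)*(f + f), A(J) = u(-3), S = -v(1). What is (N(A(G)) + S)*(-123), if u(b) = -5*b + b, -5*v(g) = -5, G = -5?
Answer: -70725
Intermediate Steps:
v(g) = 1 (v(g) = -1/5*(-5) = 1)
S = -1 (S = -1*1 = -1)
u(b) = -4*b
A(J) = 12 (A(J) = -4*(-3) = 12)
N(f) = 4*f**2 (N(f) = (2*f)*(2*f) = 4*f**2)
(N(A(G)) + S)*(-123) = (4*12**2 - 1)*(-123) = (4*144 - 1)*(-123) = (576 - 1)*(-123) = 575*(-123) = -70725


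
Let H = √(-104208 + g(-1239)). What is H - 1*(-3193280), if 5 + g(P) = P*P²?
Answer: 3193280 + 2*I*√475529783 ≈ 3.1933e+6 + 43613.0*I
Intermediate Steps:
g(P) = -5 + P³ (g(P) = -5 + P*P² = -5 + P³)
H = 2*I*√475529783 (H = √(-104208 + (-5 + (-1239)³)) = √(-104208 + (-5 - 1902014919)) = √(-104208 - 1902014924) = √(-1902119132) = 2*I*√475529783 ≈ 43613.0*I)
H - 1*(-3193280) = 2*I*√475529783 - 1*(-3193280) = 2*I*√475529783 + 3193280 = 3193280 + 2*I*√475529783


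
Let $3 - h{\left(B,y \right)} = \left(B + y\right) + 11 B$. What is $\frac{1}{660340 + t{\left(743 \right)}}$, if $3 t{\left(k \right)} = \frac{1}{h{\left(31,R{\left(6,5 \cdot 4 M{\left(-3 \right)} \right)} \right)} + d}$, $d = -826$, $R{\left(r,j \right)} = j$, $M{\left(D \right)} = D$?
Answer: $\frac{3405}{2248457699} \approx 1.5144 \cdot 10^{-6}$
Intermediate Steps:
$h{\left(B,y \right)} = 3 - y - 12 B$ ($h{\left(B,y \right)} = 3 - \left(\left(B + y\right) + 11 B\right) = 3 - \left(y + 12 B\right) = 3 - y - 12 B$)
$t{\left(k \right)} = - \frac{1}{3405}$ ($t{\left(k \right)} = \frac{1}{3 \left(\left(3 - 5 \cdot 4 \left(-3\right) - 372\right) - 826\right)} = \frac{1}{3 \left(\left(3 - 20 \left(-3\right) - 372\right) - 826\right)} = \frac{1}{3 \left(\left(3 - -60 - 372\right) - 826\right)} = \frac{1}{3 \left(\left(3 + 60 - 372\right) - 826\right)} = \frac{1}{3 \left(-309 - 826\right)} = \frac{1}{3 \left(-1135\right)} = \frac{1}{3} \left(- \frac{1}{1135}\right) = - \frac{1}{3405}$)
$\frac{1}{660340 + t{\left(743 \right)}} = \frac{1}{660340 - \frac{1}{3405}} = \frac{1}{\frac{2248457699}{3405}} = \frac{3405}{2248457699}$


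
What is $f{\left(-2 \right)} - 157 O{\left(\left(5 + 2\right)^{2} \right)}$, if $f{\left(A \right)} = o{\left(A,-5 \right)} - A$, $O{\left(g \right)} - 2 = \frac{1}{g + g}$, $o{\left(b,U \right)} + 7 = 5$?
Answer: $- \frac{30929}{98} \approx -315.6$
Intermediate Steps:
$o{\left(b,U \right)} = -2$ ($o{\left(b,U \right)} = -7 + 5 = -2$)
$O{\left(g \right)} = 2 + \frac{1}{2 g}$ ($O{\left(g \right)} = 2 + \frac{1}{g + g} = 2 + \frac{1}{2 g}$)
$f{\left(A \right)} = -2 - A$
$f{\left(-2 \right)} - 157 O{\left(\left(5 + 2\right)^{2} \right)} = \left(-2 - -2\right) - 157 \left(2 + \frac{1}{2 \left(5 + 2\right)^{2}}\right) = \left(-2 + 2\right) - 157 \left(2 + \frac{1}{2 \cdot 7^{2}}\right) = 0 - 157 \left(2 + \frac{1}{2 \cdot 49}\right) = 0 - 157 \left(2 + \frac{1}{2} \cdot \frac{1}{49}\right) = 0 - 157 \left(2 + \frac{1}{98}\right) = 0 - \frac{30929}{98} = - \frac{30929}{98}$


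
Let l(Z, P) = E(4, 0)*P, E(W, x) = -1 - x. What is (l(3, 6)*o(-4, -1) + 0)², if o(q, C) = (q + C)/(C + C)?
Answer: 225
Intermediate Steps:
o(q, C) = (C + q)/(2*C) (o(q, C) = (C + q)/((2*C)) = (C + q)*(1/(2*C)) = (C + q)/(2*C))
l(Z, P) = -P (l(Z, P) = (-1 - 1*0)*P = (-1 + 0)*P = -P)
(l(3, 6)*o(-4, -1) + 0)² = ((-1*6)*((½)*(-1 - 4)/(-1)) + 0)² = (-3*(-1)*(-5) + 0)² = (-6*5/2 + 0)² = (-15 + 0)² = (-15)² = 225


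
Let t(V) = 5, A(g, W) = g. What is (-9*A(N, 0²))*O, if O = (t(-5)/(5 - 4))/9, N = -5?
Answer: 25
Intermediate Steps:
O = 5/9 (O = (5/(5 - 4))/9 = (5/1)*(⅑) = (5*1)*(⅑) = 5*(⅑) = 5/9 ≈ 0.55556)
(-9*A(N, 0²))*O = -9*(-5)*(5/9) = 45*(5/9) = 25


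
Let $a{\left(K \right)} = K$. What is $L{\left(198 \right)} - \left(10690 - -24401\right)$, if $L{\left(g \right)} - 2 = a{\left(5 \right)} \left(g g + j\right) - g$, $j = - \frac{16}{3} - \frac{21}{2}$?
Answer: $\frac{963923}{6} \approx 1.6065 \cdot 10^{5}$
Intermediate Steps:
$j = - \frac{95}{6}$ ($j = \left(-16\right) \frac{1}{3} - \frac{21}{2} = - \frac{16}{3} - \frac{21}{2} = - \frac{95}{6} \approx -15.833$)
$L{\left(g \right)} = - \frac{463}{6} - g + 5 g^{2}$ ($L{\left(g \right)} = 2 - \left(g - 5 \left(g g - \frac{95}{6}\right)\right) = 2 - \left(g - 5 \left(g^{2} - \frac{95}{6}\right)\right) = 2 - \left(g - 5 \left(- \frac{95}{6} + g^{2}\right)\right) = 2 - \left(\frac{475}{6} + g - 5 g^{2}\right) = - \frac{463}{6} - g + 5 g^{2}$)
$L{\left(198 \right)} - \left(10690 - -24401\right) = \left(- \frac{463}{6} - 198 + 5 \cdot 198^{2}\right) - \left(10690 - -24401\right) = \left(- \frac{463}{6} - 198 + 5 \cdot 39204\right) - \left(10690 + 24401\right) = \left(- \frac{463}{6} - 198 + 196020\right) - 35091 = \frac{1174469}{6} - 35091 = \frac{963923}{6}$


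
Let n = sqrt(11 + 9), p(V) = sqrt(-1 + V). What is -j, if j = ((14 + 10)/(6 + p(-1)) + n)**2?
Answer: -4*(12 + 6*sqrt(5) + I*sqrt(10))**2/(6 + I*sqrt(2))**2 ≈ -67.456 + 14.758*I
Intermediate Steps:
n = 2*sqrt(5) (n = sqrt(20) = 2*sqrt(5) ≈ 4.4721)
j = (2*sqrt(5) + 24/(6 + I*sqrt(2)))**2 (j = ((14 + 10)/(6 + sqrt(-1 - 1)) + 2*sqrt(5))**2 = (24/(6 + sqrt(-2)) + 2*sqrt(5))**2 = (24/(6 + I*sqrt(2)) + 2*sqrt(5))**2 = (2*sqrt(5) + 24/(6 + I*sqrt(2)))**2 ≈ 67.456 - 14.758*I)
-j = -4*(12 + 6*sqrt(5) + I*sqrt(10))**2/(6 + I*sqrt(2))**2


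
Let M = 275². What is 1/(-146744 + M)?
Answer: -1/71119 ≈ -1.4061e-5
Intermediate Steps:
M = 75625
1/(-146744 + M) = 1/(-146744 + 75625) = 1/(-71119) = -1/71119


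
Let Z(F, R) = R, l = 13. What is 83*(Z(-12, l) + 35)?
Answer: 3984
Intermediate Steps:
83*(Z(-12, l) + 35) = 83*(13 + 35) = 83*48 = 3984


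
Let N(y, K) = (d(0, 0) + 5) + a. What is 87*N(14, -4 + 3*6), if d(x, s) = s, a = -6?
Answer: -87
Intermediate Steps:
N(y, K) = -1 (N(y, K) = (0 + 5) - 6 = 5 - 6 = -1)
87*N(14, -4 + 3*6) = 87*(-1) = -87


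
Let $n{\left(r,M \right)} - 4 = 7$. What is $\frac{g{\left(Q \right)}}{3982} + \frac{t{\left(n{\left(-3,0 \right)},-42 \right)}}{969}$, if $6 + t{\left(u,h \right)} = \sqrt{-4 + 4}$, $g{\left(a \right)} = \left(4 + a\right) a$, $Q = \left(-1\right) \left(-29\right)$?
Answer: $\frac{27377}{116926} \approx 0.23414$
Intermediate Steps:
$n{\left(r,M \right)} = 11$ ($n{\left(r,M \right)} = 4 + 7 = 11$)
$Q = 29$
$g{\left(a \right)} = a \left(4 + a\right)$
$t{\left(u,h \right)} = -6$ ($t{\left(u,h \right)} = -6 + \sqrt{-4 + 4} = -6 + \sqrt{0} = -6 + 0 = -6$)
$\frac{g{\left(Q \right)}}{3982} + \frac{t{\left(n{\left(-3,0 \right)},-42 \right)}}{969} = \frac{29 \left(4 + 29\right)}{3982} - \frac{6}{969} = 29 \cdot 33 \cdot \frac{1}{3982} - \frac{2}{323} = 957 \cdot \frac{1}{3982} - \frac{2}{323} = \frac{87}{362} - \frac{2}{323} = \frac{27377}{116926}$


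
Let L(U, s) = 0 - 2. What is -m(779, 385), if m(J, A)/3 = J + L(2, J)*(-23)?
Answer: -2475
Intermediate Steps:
L(U, s) = -2
m(J, A) = 138 + 3*J (m(J, A) = 3*(J - 2*(-23)) = 3*(J + 46) = 3*(46 + J) = 138 + 3*J)
-m(779, 385) = -(138 + 3*779) = -(138 + 2337) = -1*2475 = -2475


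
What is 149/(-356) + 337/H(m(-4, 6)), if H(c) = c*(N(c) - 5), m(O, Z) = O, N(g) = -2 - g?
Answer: 14773/534 ≈ 27.665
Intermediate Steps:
H(c) = c*(-7 - c) (H(c) = c*((-2 - c) - 5) = c*(-7 - c))
149/(-356) + 337/H(m(-4, 6)) = 149/(-356) + 337/((-1*(-4)*(7 - 4))) = 149*(-1/356) + 337/((-1*(-4)*3)) = -149/356 + 337/12 = 14773/534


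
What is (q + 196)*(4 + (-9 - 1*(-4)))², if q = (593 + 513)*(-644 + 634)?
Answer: -10864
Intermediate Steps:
q = -11060 (q = 1106*(-10) = -11060)
(q + 196)*(4 + (-9 - 1*(-4)))² = (-11060 + 196)*(4 + (-9 - 1*(-4)))² = -10864*(4 + (-9 + 4))² = -10864*(4 - 5)² = -10864*(-1)² = -10864*1 = -10864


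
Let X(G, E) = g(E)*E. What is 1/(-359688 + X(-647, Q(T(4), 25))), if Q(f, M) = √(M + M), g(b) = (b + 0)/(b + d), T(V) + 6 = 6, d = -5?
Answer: -179839/64684131742 - 5*√2/64684131742 ≈ -2.7804e-6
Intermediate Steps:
T(V) = 0 (T(V) = -6 + 6 = 0)
g(b) = b/(-5 + b) (g(b) = (b + 0)/(b - 5) = b/(-5 + b))
Q(f, M) = √2*√M (Q(f, M) = √(2*M) = √2*√M)
X(G, E) = E²/(-5 + E) (X(G, E) = (E/(-5 + E))*E = E²/(-5 + E))
1/(-359688 + X(-647, Q(T(4), 25))) = 1/(-359688 + (√2*√25)²/(-5 + √2*√25)) = 1/(-359688 + (√2*5)²/(-5 + √2*5)) = 1/(-359688 + (5*√2)²/(-5 + 5*√2)) = 1/(-359688 + 50/(-5 + 5*√2))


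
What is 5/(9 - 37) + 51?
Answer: 1423/28 ≈ 50.821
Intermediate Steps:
5/(9 - 37) + 51 = 5/(-28) + 51 = -1/28*5 + 51 = -5/28 + 51 = 1423/28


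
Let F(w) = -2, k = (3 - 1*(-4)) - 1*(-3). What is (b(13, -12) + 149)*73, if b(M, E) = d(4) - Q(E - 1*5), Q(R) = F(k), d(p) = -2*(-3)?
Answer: 11461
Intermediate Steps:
k = 10 (k = (3 + 4) + 3 = 7 + 3 = 10)
d(p) = 6
Q(R) = -2
b(M, E) = 8 (b(M, E) = 6 - 1*(-2) = 6 + 2 = 8)
(b(13, -12) + 149)*73 = (8 + 149)*73 = 157*73 = 11461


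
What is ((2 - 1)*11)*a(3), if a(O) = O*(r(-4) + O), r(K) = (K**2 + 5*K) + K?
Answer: -165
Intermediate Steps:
r(K) = K**2 + 6*K
a(O) = O*(-8 + O) (a(O) = O*(-4*(6 - 4) + O) = O*(-4*2 + O) = O*(-8 + O))
((2 - 1)*11)*a(3) = ((2 - 1)*11)*(3*(-8 + 3)) = (1*11)*(3*(-5)) = 11*(-15) = -165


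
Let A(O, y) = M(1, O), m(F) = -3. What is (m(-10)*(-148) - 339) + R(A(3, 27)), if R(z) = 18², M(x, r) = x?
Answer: 429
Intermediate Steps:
A(O, y) = 1
R(z) = 324
(m(-10)*(-148) - 339) + R(A(3, 27)) = (-3*(-148) - 339) + 324 = (444 - 339) + 324 = 105 + 324 = 429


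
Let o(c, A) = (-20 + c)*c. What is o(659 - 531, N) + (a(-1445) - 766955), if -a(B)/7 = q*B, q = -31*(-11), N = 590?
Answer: 2696084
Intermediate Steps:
q = 341
o(c, A) = c*(-20 + c)
a(B) = -2387*B
o(659 - 531, N) + (a(-1445) - 766955) = (659 - 531)*(-20 + (659 - 531)) + (-2387*(-1445) - 766955) = 128*(-20 + 128) + (3449215 - 766955) = 128*108 + 2682260 = 13824 + 2682260 = 2696084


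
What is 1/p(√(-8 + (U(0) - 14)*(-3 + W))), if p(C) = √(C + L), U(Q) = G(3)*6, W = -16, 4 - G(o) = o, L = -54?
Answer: -I*√42/42 ≈ -0.1543*I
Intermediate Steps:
G(o) = 4 - o
U(Q) = 6 (U(Q) = (4 - 1*3)*6 = (4 - 3)*6 = 1*6 = 6)
p(C) = √(-54 + C) (p(C) = √(C - 54) = √(-54 + C))
1/p(√(-8 + (U(0) - 14)*(-3 + W))) = 1/(√(-54 + √(-8 + (6 - 14)*(-3 - 16)))) = 1/(√(-54 + √(-8 - 8*(-19)))) = 1/(√(-54 + √(-8 + 152))) = 1/(√(-54 + √144)) = 1/(√(-54 + 12)) = 1/(√(-42)) = 1/(I*√42) = -I*√42/42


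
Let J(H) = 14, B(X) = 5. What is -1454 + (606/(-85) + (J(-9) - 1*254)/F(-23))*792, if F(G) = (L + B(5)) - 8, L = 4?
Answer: -16760342/85 ≈ -1.9718e+5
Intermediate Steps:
F(G) = 1 (F(G) = (4 + 5) - 8 = 9 - 8 = 1)
-1454 + (606/(-85) + (J(-9) - 1*254)/F(-23))*792 = -1454 + (606/(-85) + (14 - 1*254)/1)*792 = -1454 + (606*(-1/85) + (14 - 254)*1)*792 = -1454 + (-606/85 - 240*1)*792 = -1454 + (-606/85 - 240)*792 = -1454 - 21006/85*792 = -1454 - 16636752/85 = -16760342/85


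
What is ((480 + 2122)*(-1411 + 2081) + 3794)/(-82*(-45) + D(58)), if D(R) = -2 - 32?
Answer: 873567/1828 ≈ 477.88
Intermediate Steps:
D(R) = -34
((480 + 2122)*(-1411 + 2081) + 3794)/(-82*(-45) + D(58)) = ((480 + 2122)*(-1411 + 2081) + 3794)/(-82*(-45) - 34) = (2602*670 + 3794)/(3690 - 34) = (1743340 + 3794)/3656 = 1747134*(1/3656) = 873567/1828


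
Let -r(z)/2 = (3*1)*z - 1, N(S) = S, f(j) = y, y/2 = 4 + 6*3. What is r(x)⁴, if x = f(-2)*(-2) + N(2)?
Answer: 71997768976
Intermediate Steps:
y = 44 (y = 2*(4 + 6*3) = 2*(4 + 18) = 2*22 = 44)
f(j) = 44
x = -86 (x = 44*(-2) + 2 = -88 + 2 = -86)
r(z) = 2 - 6*z (r(z) = -2*((3*1)*z - 1) = -2*(3*z - 1) = -2*(-1 + 3*z) = 2 - 6*z)
r(x)⁴ = (2 - 6*(-86))⁴ = (2 + 516)⁴ = 518⁴ = 71997768976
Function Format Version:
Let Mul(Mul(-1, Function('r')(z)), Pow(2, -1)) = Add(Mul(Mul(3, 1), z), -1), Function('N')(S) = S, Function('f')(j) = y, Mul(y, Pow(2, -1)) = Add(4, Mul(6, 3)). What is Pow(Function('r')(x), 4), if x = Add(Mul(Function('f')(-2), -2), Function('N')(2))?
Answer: 71997768976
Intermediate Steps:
y = 44 (y = Mul(2, Add(4, Mul(6, 3))) = Mul(2, Add(4, 18)) = Mul(2, 22) = 44)
Function('f')(j) = 44
x = -86 (x = Add(Mul(44, -2), 2) = Add(-88, 2) = -86)
Function('r')(z) = Add(2, Mul(-6, z)) (Function('r')(z) = Mul(-2, Add(Mul(Mul(3, 1), z), -1)) = Mul(-2, Add(Mul(3, z), -1)) = Mul(-2, Add(-1, Mul(3, z))) = Add(2, Mul(-6, z)))
Pow(Function('r')(x), 4) = Pow(Add(2, Mul(-6, -86)), 4) = Pow(Add(2, 516), 4) = Pow(518, 4) = 71997768976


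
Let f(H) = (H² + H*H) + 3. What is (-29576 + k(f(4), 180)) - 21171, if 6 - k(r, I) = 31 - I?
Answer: -50592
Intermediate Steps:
f(H) = 3 + 2*H² (f(H) = (H² + H²) + 3 = 2*H² + 3 = 3 + 2*H²)
k(r, I) = -25 + I (k(r, I) = 6 - (31 - I) = 6 + (-31 + I) = -25 + I)
(-29576 + k(f(4), 180)) - 21171 = (-29576 + (-25 + 180)) - 21171 = (-29576 + 155) - 21171 = -29421 - 21171 = -50592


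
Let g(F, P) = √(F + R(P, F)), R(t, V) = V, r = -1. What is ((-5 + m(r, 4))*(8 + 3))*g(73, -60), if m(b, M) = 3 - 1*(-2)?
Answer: 0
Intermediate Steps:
m(b, M) = 5 (m(b, M) = 3 + 2 = 5)
g(F, P) = √2*√F (g(F, P) = √(F + F) = √(2*F) = √2*√F)
((-5 + m(r, 4))*(8 + 3))*g(73, -60) = ((-5 + 5)*(8 + 3))*(√2*√73) = (0*11)*√146 = 0*√146 = 0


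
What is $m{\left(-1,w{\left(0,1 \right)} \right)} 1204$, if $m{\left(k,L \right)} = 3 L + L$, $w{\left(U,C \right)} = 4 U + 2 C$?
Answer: $9632$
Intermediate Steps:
$w{\left(U,C \right)} = 2 C + 4 U$
$m{\left(k,L \right)} = 4 L$
$m{\left(-1,w{\left(0,1 \right)} \right)} 1204 = 4 \left(2 \cdot 1 + 4 \cdot 0\right) 1204 = 4 \left(2 + 0\right) 1204 = 4 \cdot 2 \cdot 1204 = 8 \cdot 1204 = 9632$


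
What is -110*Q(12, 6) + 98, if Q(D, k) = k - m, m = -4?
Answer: -1002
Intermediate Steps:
Q(D, k) = 4 + k (Q(D, k) = k - 1*(-4) = k + 4 = 4 + k)
-110*Q(12, 6) + 98 = -110*(4 + 6) + 98 = -110*10 + 98 = -1100 + 98 = -1002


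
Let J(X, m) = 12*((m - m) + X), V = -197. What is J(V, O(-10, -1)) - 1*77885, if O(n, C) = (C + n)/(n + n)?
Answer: -80249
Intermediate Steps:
O(n, C) = (C + n)/(2*n) (O(n, C) = (C + n)/((2*n)) = (C + n)*(1/(2*n)) = (C + n)/(2*n))
J(X, m) = 12*X (J(X, m) = 12*(0 + X) = 12*X)
J(V, O(-10, -1)) - 1*77885 = 12*(-197) - 1*77885 = -2364 - 77885 = -80249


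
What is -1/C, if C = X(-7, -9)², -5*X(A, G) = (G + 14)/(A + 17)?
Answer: -100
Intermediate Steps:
X(A, G) = -(14 + G)/(5*(17 + A)) (X(A, G) = -(G + 14)/(5*(A + 17)) = -(14 + G)/(5*(17 + A)))
C = 1/100 (C = ((-14 - 1*(-9))/(5*(17 - 7)))² = ((⅕)*(-14 + 9)/10)² = ((⅕)*(⅒)*(-5))² = (-⅒)² = 1/100 ≈ 0.010000)
-1/C = -1/1/100 = -1*100 = -100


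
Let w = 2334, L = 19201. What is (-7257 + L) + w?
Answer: 14278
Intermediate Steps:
(-7257 + L) + w = (-7257 + 19201) + 2334 = 11944 + 2334 = 14278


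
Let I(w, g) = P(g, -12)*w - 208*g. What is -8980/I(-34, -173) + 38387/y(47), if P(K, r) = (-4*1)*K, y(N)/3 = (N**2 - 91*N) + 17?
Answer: -44450201/6386814 ≈ -6.9597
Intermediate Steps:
y(N) = 51 - 273*N + 3*N**2 (y(N) = 3*((N**2 - 91*N) + 17) = 3*(17 + N**2 - 91*N) = 51 - 273*N + 3*N**2)
P(K, r) = -4*K
I(w, g) = -208*g - 4*g*w (I(w, g) = (-4*g)*w - 208*g = -4*g*w - 208*g = -208*g - 4*g*w)
-8980/I(-34, -173) + 38387/y(47) = -8980*(-1/(692*(-52 - 1*(-34)))) + 38387/(51 - 273*47 + 3*47**2) = -8980*(-1/(692*(-52 + 34))) + 38387/(51 - 12831 + 3*2209) = -8980/(4*(-173)*(-18)) + 38387/(51 - 12831 + 6627) = -8980/12456 + 38387/(-6153) = -8980*1/12456 + 38387*(-1/6153) = -2245/3114 - 38387/6153 = -44450201/6386814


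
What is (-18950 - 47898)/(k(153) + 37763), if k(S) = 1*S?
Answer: -16712/9479 ≈ -1.7631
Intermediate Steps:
k(S) = S
(-18950 - 47898)/(k(153) + 37763) = (-18950 - 47898)/(153 + 37763) = -66848/37916 = -66848*1/37916 = -16712/9479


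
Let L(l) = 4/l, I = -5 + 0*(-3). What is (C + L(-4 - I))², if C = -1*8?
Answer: 16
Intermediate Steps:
I = -5 (I = -5 + 0 = -5)
C = -8
(C + L(-4 - I))² = (-8 + 4/(-4 - 1*(-5)))² = (-8 + 4/(-4 + 5))² = (-8 + 4/1)² = (-8 + 4*1)² = (-8 + 4)² = (-4)² = 16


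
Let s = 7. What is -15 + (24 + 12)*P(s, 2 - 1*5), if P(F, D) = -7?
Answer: -267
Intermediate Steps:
-15 + (24 + 12)*P(s, 2 - 1*5) = -15 + (24 + 12)*(-7) = -15 + 36*(-7) = -15 - 252 = -267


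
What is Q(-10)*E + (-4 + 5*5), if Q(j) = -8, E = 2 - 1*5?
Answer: 45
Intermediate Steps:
E = -3 (E = 2 - 5 = -3)
Q(-10)*E + (-4 + 5*5) = -8*(-3) + (-4 + 5*5) = 24 + (-4 + 25) = 24 + 21 = 45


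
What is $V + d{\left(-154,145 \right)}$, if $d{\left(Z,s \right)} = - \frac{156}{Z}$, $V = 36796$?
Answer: $\frac{2833370}{77} \approx 36797.0$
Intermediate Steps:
$V + d{\left(-154,145 \right)} = 36796 - \frac{156}{-154} = 36796 - - \frac{78}{77} = 36796 + \frac{78}{77} = \frac{2833370}{77}$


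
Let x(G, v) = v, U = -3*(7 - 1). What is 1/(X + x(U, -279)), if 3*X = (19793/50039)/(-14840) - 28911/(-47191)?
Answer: -105129102789480/29309551917786023 ≈ -0.0035869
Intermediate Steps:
U = -18 (U = -3*6 = -18)
X = 21467760478897/105129102789480 (X = ((19793/50039)/(-14840) - 28911/(-47191))/3 = ((19793*(1/50039))*(-1/14840) - 28911*(-1/47191))/3 = ((19793/50039)*(-1/14840) + 28911/47191)/3 = (-19793/742578760 + 28911/47191)/3 = (⅓)*(21467760478897/35043034263160) = 21467760478897/105129102789480 ≈ 0.20420)
1/(X + x(U, -279)) = 1/(21467760478897/105129102789480 - 279) = 1/(-29309551917786023/105129102789480) = -105129102789480/29309551917786023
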